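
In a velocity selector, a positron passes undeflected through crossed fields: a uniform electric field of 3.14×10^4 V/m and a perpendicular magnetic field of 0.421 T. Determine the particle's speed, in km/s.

v ≈ 74.6 km/s

For zero net force, qE = qvB, so v = E/B.
v = (3.14×10^4) / (0.421) = 7.46×10^4 m/s.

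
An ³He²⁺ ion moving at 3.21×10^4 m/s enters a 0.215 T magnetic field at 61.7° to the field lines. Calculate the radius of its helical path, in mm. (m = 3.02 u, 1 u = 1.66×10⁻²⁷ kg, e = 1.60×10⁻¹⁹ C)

Only the perpendicular component v⊥ = v sin61.7° = 2.83×10^4 m/s is bent by the field.
r = m v⊥ /(qB) = (5.01×10^-27)(2.83×10^4) / [(2×1.60×10^-19)(0.215)] = 2.06×10^-3 m.

r ≈ 2.06 mm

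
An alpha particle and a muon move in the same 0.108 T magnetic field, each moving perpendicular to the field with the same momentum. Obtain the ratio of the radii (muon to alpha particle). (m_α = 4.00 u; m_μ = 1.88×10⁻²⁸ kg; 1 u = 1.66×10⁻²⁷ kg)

r = p/(qB) ⇒ at equal p, r ∝ 1/q.
r_{muon}/r_{alpha particle} = 2.00.

ratio ≈ 2.00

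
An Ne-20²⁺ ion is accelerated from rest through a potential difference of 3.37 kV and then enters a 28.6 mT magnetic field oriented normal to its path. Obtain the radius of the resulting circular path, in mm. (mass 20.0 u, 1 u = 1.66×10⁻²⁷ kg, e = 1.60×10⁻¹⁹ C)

r ≈ 925 mm

The kinetic energy gained is K = qV = (2×1.60×10^-19)(3370) = 1.08×10^-15 J.
v = √(2K/m) = 2.55×10^5 m/s.
r = mv/(qB) = (3.32×10^-26)(2.55×10^5) / [(2×1.60×10^-19)(0.0286)] = 0.925 m.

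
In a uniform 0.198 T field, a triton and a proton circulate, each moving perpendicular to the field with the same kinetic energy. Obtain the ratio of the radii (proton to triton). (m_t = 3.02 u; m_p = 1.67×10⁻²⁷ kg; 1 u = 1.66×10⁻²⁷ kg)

r = √(2mK)/(qB) ⇒ at equal K, r ∝ √m/q.
r_{proton}/r_{triton} = 0.577.

ratio ≈ 0.577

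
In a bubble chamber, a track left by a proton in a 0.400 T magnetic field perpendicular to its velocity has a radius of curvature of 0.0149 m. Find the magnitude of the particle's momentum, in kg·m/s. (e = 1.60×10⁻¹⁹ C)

Since qvB = mv²/r, the momentum p = mv = qBr.
p = (1×1.60×10^-19)(0.400)(0.0149) = 9.54×10^-22 kg·m/s.

p ≈ 9.54×10^-22 kg·m/s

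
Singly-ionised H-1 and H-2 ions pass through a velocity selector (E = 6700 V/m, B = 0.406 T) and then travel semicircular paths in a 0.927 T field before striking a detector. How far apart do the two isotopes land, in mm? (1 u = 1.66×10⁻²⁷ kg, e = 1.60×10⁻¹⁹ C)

Δd ≈ 0.369 mm

Both emerge at v = E/B₁ = 1.65×10^4 m/s.
r = mv/(qB₂), so r₁ = 1.85×10^-4 m and r₂ = 3.69×10^-4 m, giving Δr = 1.85×10^-4 m.
After a semicircle each ion lands a diameter 2r from the entry slit, so the separation is 2Δr = 3.69×10^-4 m.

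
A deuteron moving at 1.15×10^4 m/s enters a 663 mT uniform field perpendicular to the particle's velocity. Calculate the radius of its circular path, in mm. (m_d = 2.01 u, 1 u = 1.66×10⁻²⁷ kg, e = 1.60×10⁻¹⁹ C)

r ≈ 0.362 mm

The magnetic force provides the centripetal force: qvB = mv²/r, so r = mv/(qB).
r = (3.34×10^-27 kg)(1.15×10^4 m/s) / [(1×1.60×10^-19 C)(0.663 T)] = 3.62×10^-4 m.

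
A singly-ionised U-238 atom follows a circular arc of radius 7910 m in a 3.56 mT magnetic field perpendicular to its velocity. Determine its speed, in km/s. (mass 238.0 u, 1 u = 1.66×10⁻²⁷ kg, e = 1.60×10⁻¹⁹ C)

v ≈ 11400 km/s

From qvB = mv²/r, v = qBr/m.
v = (1×1.60×10^-19)(3.56×10^-3)(7910) / (3.95×10^-25) = 1.14×10^7 m/s.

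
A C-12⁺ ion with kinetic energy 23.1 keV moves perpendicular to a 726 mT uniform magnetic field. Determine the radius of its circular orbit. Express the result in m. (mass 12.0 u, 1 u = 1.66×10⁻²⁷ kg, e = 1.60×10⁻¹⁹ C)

Convert the energy: K = 23.1 keV = 3.70×10^-15 J.
v = √(2K/m) = √(2·3.70×10^-15/1.99×10^-26) = 6.09×10^5 m/s.
r = mv/(qB) = (1.99×10^-26)(6.09×10^5) / [(1×1.60×10^-19)(0.726)] = 0.104 m.

r ≈ 0.104 m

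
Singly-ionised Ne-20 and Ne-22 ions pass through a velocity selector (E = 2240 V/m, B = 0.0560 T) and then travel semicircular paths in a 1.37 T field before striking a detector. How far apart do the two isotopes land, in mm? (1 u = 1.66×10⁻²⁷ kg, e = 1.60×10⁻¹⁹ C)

Δd ≈ 1.21 mm

Both emerge at v = E/B₁ = 4.00×10^4 m/s.
r = mv/(qB₂), so r₁ = 6.058×10^-3 m and r₂ = 6.664×10^-3 m, giving Δr = 6.06×10^-4 m.
After a semicircle each ion lands a diameter 2r from the entry slit, so the separation is 2Δr = 1.21×10^-3 m.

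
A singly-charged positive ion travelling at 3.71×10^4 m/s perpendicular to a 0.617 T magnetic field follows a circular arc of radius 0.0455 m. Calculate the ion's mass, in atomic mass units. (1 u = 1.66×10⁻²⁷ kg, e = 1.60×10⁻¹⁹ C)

qvB = mv²/r ⇒ m = qBr/v.
m = (1×1.60×10^-19)(0.617)(0.0455) / (3.71×10^4) = 1.21×10^-25 kg = 72.9 u.

m ≈ 72.9 u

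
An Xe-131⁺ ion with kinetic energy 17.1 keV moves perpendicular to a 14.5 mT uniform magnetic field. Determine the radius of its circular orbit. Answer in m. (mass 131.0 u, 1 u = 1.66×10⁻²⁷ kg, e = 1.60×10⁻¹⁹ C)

r ≈ 14.9 m

Convert the energy: K = 17.1 keV = 2.74×10^-15 J.
v = √(2K/m) = √(2·2.74×10^-15/2.17×10^-25) = 1.59×10^5 m/s.
r = mv/(qB) = (2.17×10^-25)(1.59×10^5) / [(1×1.60×10^-19)(0.0145)] = 14.9 m.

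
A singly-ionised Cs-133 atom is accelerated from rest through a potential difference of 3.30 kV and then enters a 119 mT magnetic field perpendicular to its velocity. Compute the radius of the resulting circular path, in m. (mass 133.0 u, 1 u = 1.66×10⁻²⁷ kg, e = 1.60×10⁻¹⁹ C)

The kinetic energy gained is K = qV = (1×1.60×10^-19)(3300) = 5.28×10^-16 J.
v = √(2K/m) = 6.92×10^4 m/s.
r = mv/(qB) = (2.21×10^-25)(6.92×10^4) / [(1×1.60×10^-19)(0.119)] = 0.802 m.

r ≈ 0.802 m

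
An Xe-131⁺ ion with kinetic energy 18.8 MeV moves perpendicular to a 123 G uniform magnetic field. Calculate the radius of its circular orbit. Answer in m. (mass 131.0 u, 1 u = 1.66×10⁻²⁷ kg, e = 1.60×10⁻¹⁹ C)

Convert the energy: K = 18.8 MeV = 3.01×10^-12 J.
v = √(2K/m) = √(2·3.01×10^-12/2.17×10^-25) = 5.26×10^6 m/s.
r = mv/(qB) = (2.17×10^-25)(5.26×10^6) / [(1×1.60×10^-19)(0.0123)] = 581 m.

r ≈ 581 m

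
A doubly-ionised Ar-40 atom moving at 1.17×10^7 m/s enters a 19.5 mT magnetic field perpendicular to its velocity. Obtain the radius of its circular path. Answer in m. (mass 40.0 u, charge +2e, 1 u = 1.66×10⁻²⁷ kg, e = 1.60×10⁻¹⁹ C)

r ≈ 124 m

The magnetic force provides the centripetal force: qvB = mv²/r, so r = mv/(qB).
r = (6.64×10^-26 kg)(1.17×10^7 m/s) / [(2×1.60×10^-19 C)(0.0195 T)] = 124 m.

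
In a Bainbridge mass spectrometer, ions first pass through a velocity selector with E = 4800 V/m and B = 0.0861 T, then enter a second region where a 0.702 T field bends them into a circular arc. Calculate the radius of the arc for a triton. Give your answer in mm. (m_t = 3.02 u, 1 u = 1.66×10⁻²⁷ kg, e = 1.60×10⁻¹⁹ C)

The selector passes v = E/B = 4800/0.0861 = 5.57×10^4 m/s.
In the deflection region, r = mv/(qB₂) = (5.01×10^-27)(5.57×10^4) / [(1×1.60×10^-19)(0.702)] = 2.49×10^-3 m.

r ≈ 2.49 mm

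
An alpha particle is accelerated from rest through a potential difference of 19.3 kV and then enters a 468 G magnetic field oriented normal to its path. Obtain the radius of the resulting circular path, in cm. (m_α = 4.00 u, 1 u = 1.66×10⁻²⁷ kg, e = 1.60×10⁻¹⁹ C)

r ≈ 60.5 cm

The kinetic energy gained is K = qV = (2×1.60×10^-19)(1.93×10^4) = 6.18×10^-15 J.
v = √(2K/m) = 1.36×10^6 m/s.
r = mv/(qB) = (6.64×10^-27)(1.36×10^6) / [(2×1.60×10^-19)(0.0468)] = 0.605 m.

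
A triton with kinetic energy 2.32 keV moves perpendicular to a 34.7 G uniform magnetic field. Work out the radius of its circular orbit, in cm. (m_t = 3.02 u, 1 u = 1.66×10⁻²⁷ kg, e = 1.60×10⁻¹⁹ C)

Convert the energy: K = 2.32 keV = 3.71×10^-16 J.
v = √(2K/m) = √(2·3.71×10^-16/5.01×10^-27) = 3.85×10^5 m/s.
r = mv/(qB) = (5.01×10^-27)(3.85×10^5) / [(1×1.60×10^-19)(3.47×10^-3)] = 3.47 m.

r ≈ 347 cm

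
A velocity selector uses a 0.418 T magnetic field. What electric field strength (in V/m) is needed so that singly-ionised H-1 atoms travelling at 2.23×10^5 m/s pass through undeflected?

E ≈ 9.32×10^4 V/m

qE = qvB ⇒ E = vB = (2.23×10^5)(0.418) = 9.32×10^4 V/m.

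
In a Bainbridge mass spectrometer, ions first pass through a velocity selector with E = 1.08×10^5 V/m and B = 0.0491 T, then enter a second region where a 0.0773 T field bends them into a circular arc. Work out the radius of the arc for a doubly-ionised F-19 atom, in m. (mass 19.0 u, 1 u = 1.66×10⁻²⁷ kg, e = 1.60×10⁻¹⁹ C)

r ≈ 2.80 m

The selector passes v = E/B = 1.08×10^5/0.0491 = 2.20×10^6 m/s.
In the deflection region, r = mv/(qB₂) = (3.15×10^-26)(2.20×10^6) / [(2×1.60×10^-19)(0.0773)] = 2.80 m.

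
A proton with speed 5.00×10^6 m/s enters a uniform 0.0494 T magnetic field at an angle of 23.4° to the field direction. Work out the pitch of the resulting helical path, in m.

The velocity component along B is v∥ = v cos23.4° = 4.59×10^6 m/s.
The cyclotron period T = 2πm/(qB) = 1.33×10^-6 s is set by m, q, B alone.
Pitch = v∥·T = (4.59×10^6)(1.33×10^-6) = 6.09 m.

pitch ≈ 6.09 m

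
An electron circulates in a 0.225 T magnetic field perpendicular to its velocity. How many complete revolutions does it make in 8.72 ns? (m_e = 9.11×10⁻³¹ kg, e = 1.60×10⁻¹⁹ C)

T = 2πm/(qB) = 2π(9.11×10^-31) / [(1×1.60×10^-19)(0.225)] = 1.5900×10^-10 s.
N = t/T = 8.72×10^-9 / 1.5900×10^-10 ≈ 54.84, so 54 complete revolutions.

N = 54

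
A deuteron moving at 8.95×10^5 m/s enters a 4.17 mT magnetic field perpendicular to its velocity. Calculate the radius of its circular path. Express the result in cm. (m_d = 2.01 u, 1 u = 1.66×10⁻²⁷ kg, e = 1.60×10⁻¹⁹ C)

The magnetic force provides the centripetal force: qvB = mv²/r, so r = mv/(qB).
r = (3.34×10^-27 kg)(8.95×10^5 m/s) / [(1×1.60×10^-19 C)(4.17×10^-3 T)] = 4.48 m.

r ≈ 448 cm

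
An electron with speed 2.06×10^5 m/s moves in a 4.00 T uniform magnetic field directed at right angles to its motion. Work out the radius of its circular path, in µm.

r ≈ 0.293 µm

The magnetic force provides the centripetal force: qvB = mv²/r, so r = mv/(qB).
r = (9.11×10^-31 kg)(2.06×10^5 m/s) / [(1×1.60×10^-19 C)(4.00 T)] = 2.93×10^-7 m.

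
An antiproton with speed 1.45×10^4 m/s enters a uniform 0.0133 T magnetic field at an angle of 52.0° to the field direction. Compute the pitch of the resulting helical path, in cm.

pitch ≈ 4.40 cm

The velocity component along B is v∥ = v cos52.0° = 8930 m/s.
The cyclotron period T = 2πm/(qB) = 4.93×10^-6 s is set by m, q, B alone.
Pitch = v∥·T = (8930)(4.93×10^-6) = 0.0440 m.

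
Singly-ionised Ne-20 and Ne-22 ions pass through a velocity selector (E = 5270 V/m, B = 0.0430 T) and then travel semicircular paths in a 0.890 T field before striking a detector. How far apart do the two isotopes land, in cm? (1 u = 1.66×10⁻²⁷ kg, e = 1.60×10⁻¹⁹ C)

Δd ≈ 0.571 cm

Both emerge at v = E/B₁ = 1.23×10^5 m/s.
r = mv/(qB₂), so r₁ = 0.02857 m and r₂ = 0.03143 m, giving Δr = 2.86×10^-3 m.
After a semicircle each ion lands a diameter 2r from the entry slit, so the separation is 2Δr = 5.71×10^-3 m.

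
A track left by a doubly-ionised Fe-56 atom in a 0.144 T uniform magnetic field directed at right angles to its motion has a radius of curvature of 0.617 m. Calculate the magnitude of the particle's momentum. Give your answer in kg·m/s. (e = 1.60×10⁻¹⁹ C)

Since qvB = mv²/r, the momentum p = mv = qBr.
p = (2×1.60×10^-19)(0.144)(0.617) = 2.84×10^-20 kg·m/s.

p ≈ 2.84×10^-20 kg·m/s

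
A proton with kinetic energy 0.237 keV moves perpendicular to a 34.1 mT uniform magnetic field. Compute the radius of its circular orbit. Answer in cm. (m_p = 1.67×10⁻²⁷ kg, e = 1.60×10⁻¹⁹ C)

Convert the energy: K = 0.237 keV = 3.79×10^-17 J.
v = √(2K/m) = √(2·3.79×10^-17/1.67×10^-27) = 2.13×10^5 m/s.
r = mv/(qB) = (1.67×10^-27)(2.13×10^5) / [(1×1.60×10^-19)(0.0341)] = 0.0652 m.

r ≈ 6.52 cm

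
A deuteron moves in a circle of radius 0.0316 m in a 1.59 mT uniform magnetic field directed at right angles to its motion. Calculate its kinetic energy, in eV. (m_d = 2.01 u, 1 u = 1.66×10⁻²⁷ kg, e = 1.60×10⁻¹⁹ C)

K ≈ 0.0605 eV

v = qBr/m = (1×1.60×10^-19)(1.59×10^-3)(0.0316) / (3.34×10^-27) = 2410 m/s.
K = ½mv² = 0.5·(3.34×10^-27)·(2410)² = 9.68×10^-21 J = 0.0605 eV.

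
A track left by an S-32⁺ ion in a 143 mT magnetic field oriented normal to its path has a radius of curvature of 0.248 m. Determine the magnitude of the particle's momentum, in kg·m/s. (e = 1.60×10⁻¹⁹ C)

p ≈ 5.67×10^-21 kg·m/s

Since qvB = mv²/r, the momentum p = mv = qBr.
p = (1×1.60×10^-19)(0.143)(0.248) = 5.67×10^-21 kg·m/s.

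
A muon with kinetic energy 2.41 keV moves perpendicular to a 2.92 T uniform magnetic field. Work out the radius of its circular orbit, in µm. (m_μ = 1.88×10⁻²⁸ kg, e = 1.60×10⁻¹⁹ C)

r ≈ 815 µm

Convert the energy: K = 2.41 keV = 3.86×10^-16 J.
v = √(2K/m) = √(2·3.86×10^-16/1.88×10^-28) = 2.03×10^6 m/s.
r = mv/(qB) = (1.88×10^-28)(2.03×10^6) / [(1×1.60×10^-19)(2.92)] = 8.15×10^-4 m.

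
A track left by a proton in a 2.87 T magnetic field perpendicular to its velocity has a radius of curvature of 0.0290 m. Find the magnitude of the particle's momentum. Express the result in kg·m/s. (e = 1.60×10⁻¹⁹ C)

Since qvB = mv²/r, the momentum p = mv = qBr.
p = (1×1.60×10^-19)(2.87)(0.0290) = 1.33×10^-20 kg·m/s.

p ≈ 1.33×10^-20 kg·m/s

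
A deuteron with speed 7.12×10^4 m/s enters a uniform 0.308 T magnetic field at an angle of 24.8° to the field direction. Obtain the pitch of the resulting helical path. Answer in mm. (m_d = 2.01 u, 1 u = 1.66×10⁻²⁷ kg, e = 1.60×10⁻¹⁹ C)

pitch ≈ 27.5 mm

The velocity component along B is v∥ = v cos24.8° = 6.46×10^4 m/s.
The cyclotron period T = 2πm/(qB) = 4.25×10^-7 s is set by m, q, B alone.
Pitch = v∥·T = (6.46×10^4)(4.25×10^-7) = 0.0275 m.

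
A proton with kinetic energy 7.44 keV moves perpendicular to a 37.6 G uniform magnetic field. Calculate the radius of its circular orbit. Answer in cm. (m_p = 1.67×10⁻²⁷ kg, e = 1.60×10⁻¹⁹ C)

r ≈ 331 cm

Convert the energy: K = 7.44 keV = 1.19×10^-15 J.
v = √(2K/m) = √(2·1.19×10^-15/1.67×10^-27) = 1.19×10^6 m/s.
r = mv/(qB) = (1.67×10^-27)(1.19×10^6) / [(1×1.60×10^-19)(3.76×10^-3)] = 3.31 m.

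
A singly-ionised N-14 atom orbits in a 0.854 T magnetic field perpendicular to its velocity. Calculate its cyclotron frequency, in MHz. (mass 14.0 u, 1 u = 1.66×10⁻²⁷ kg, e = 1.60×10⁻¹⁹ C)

f ≈ 0.936 MHz

f = qB/(2πm) = (1×1.60×10^-19)(0.854) / [2π(2.32×10^-26)] = 9.36×10^5 Hz.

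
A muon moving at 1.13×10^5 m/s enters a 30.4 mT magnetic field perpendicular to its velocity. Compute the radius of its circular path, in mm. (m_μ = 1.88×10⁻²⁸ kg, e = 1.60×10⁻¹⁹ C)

r ≈ 4.37 mm

The magnetic force provides the centripetal force: qvB = mv²/r, so r = mv/(qB).
r = (1.88×10^-28 kg)(1.13×10^5 m/s) / [(1×1.60×10^-19 C)(0.0304 T)] = 4.37×10^-3 m.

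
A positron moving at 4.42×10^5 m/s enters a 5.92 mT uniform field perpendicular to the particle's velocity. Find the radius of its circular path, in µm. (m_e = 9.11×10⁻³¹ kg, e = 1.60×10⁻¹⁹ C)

r ≈ 425 µm

The magnetic force provides the centripetal force: qvB = mv²/r, so r = mv/(qB).
r = (9.11×10^-31 kg)(4.42×10^5 m/s) / [(1×1.60×10^-19 C)(5.92×10^-3 T)] = 4.25×10^-4 m.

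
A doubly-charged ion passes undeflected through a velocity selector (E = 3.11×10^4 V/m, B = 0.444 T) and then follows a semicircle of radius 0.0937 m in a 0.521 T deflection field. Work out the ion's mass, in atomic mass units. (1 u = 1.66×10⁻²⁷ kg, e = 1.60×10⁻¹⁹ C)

v = E/B₁ = 7.00×10^4 m/s.
From r = mv/(qB₂), m = qB₂r/v = (2×1.60×10^-19)(0.521)(0.0937) / (7.00×10^4) = 2.23×10^-25 kg.
In atomic mass units: m = 2.23×10^-25 / 1.66×10^-27 = 134 u.

m ≈ 134 u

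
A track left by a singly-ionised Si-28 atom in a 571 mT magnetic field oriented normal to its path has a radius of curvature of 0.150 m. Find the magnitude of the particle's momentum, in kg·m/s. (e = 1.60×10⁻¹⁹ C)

Since qvB = mv²/r, the momentum p = mv = qBr.
p = (1×1.60×10^-19)(0.571)(0.150) = 1.37×10^-20 kg·m/s.

p ≈ 1.37×10^-20 kg·m/s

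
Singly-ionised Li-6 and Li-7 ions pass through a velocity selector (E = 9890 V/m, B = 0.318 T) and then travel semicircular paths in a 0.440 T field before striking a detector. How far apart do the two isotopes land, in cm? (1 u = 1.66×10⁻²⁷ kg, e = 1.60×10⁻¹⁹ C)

Both emerge at v = E/B₁ = 3.11×10^4 m/s.
r = mv/(qB₂), so r₁ = 4.400×10^-3 m and r₂ = 5.133×10^-3 m, giving Δr = 7.33×10^-4 m.
After a semicircle each ion lands a diameter 2r from the entry slit, so the separation is 2Δr = 1.47×10^-3 m.

Δd ≈ 0.147 cm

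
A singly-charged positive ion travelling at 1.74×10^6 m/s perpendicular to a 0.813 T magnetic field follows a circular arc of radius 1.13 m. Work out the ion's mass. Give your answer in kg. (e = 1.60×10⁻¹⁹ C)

m ≈ 8.45×10^-26 kg

qvB = mv²/r ⇒ m = qBr/v.
m = (1×1.60×10^-19)(0.813)(1.13) / (1.74×10^6) = 8.45×10^-26 kg.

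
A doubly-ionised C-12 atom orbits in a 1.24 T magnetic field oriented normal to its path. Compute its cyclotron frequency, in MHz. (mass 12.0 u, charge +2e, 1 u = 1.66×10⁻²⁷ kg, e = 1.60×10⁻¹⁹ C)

f ≈ 3.17 MHz

f = qB/(2πm) = (2×1.60×10^-19)(1.24) / [2π(1.99×10^-26)] = 3.17×10^6 Hz.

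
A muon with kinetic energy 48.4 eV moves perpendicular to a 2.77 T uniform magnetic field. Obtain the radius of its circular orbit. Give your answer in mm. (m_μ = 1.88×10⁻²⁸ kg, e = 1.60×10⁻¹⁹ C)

Convert the energy: K = 48.4 eV = 7.74×10^-18 J.
v = √(2K/m) = √(2·7.74×10^-18/1.88×10^-28) = 2.87×10^5 m/s.
r = mv/(qB) = (1.88×10^-28)(2.87×10^5) / [(1×1.60×10^-19)(2.77)] = 1.22×10^-4 m.

r ≈ 0.122 mm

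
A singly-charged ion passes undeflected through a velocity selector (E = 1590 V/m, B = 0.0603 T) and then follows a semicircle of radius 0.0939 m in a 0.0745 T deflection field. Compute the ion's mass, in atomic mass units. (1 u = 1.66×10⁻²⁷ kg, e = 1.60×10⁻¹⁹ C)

m ≈ 25.6 u

v = E/B₁ = 2.64×10^4 m/s.
From r = mv/(qB₂), m = qB₂r/v = (1×1.60×10^-19)(0.0745)(0.0939) / (2.64×10^4) = 4.24×10^-26 kg.
In atomic mass units: m = 4.24×10^-26 / 1.66×10^-27 = 25.6 u.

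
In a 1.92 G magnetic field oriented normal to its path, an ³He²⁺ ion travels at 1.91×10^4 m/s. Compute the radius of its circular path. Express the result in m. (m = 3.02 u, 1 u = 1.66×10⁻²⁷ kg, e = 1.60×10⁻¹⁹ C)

r ≈ 1.56 m

The magnetic force provides the centripetal force: qvB = mv²/r, so r = mv/(qB).
r = (5.01×10^-27 kg)(1.91×10^4 m/s) / [(2×1.60×10^-19 C)(1.92×10^-4 T)] = 1.56 m.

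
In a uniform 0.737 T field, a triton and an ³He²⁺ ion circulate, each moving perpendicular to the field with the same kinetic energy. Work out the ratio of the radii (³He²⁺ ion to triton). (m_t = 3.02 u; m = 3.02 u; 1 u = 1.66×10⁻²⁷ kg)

ratio ≈ 0.500

r = √(2mK)/(qB) ⇒ at equal K, r ∝ √m/q.
r_{³He²⁺ ion}/r_{triton} = 0.500.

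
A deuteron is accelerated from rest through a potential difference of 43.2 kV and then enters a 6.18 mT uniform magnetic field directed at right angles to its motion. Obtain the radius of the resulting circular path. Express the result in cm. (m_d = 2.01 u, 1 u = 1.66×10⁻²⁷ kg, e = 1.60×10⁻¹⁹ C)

The kinetic energy gained is K = qV = (1×1.60×10^-19)(4.32×10^4) = 6.91×10^-15 J.
v = √(2K/m) = 2.04×10^6 m/s.
r = mv/(qB) = (3.34×10^-27)(2.04×10^6) / [(1×1.60×10^-19)(6.18×10^-3)] = 6.87 m.

r ≈ 687 cm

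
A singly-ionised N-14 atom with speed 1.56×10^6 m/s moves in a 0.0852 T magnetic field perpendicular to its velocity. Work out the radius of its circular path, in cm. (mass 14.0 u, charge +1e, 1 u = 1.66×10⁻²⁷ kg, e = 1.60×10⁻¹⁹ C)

r ≈ 266 cm

The magnetic force provides the centripetal force: qvB = mv²/r, so r = mv/(qB).
r = (2.32×10^-26 kg)(1.56×10^6 m/s) / [(1×1.60×10^-19 C)(0.0852 T)] = 2.66 m.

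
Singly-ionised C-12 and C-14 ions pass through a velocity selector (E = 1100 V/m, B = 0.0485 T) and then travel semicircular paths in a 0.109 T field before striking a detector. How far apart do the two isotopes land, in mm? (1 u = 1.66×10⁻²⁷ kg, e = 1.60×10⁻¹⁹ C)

Both emerge at v = E/B₁ = 2.27×10^4 m/s.
r = mv/(qB₂), so r₁ = 0.02591 m and r₂ = 0.03022 m, giving Δr = 4.32×10^-3 m.
After a semicircle each ion lands a diameter 2r from the entry slit, so the separation is 2Δr = 8.64×10^-3 m.

Δd ≈ 8.64 mm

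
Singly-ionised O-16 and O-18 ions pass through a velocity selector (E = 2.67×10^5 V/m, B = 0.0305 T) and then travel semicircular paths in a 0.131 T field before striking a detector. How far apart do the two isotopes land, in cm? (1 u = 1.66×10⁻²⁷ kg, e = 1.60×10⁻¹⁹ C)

Δd ≈ 277 cm

Both emerge at v = E/B₁ = 8.75×10^6 m/s.
r = mv/(qB₂), so r₁ = 11.09 m and r₂ = 12.48 m, giving Δr = 1.39 m.
After a semicircle each ion lands a diameter 2r from the entry slit, so the separation is 2Δr = 2.77 m.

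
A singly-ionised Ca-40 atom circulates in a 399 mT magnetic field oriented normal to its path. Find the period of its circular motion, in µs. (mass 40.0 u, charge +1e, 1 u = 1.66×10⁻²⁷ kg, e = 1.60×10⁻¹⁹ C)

The cyclotron period is independent of speed: T = 2πm/(qB).
T = 2π(6.64×10^-26) / [(1×1.60×10^-19)(0.399)] = 6.54×10^-6 s.

T ≈ 6.54 µs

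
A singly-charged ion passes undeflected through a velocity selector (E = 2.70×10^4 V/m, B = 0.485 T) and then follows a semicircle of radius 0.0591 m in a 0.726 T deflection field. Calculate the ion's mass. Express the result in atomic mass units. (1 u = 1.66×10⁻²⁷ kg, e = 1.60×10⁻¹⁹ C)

m ≈ 74.3 u

v = E/B₁ = 5.57×10^4 m/s.
From r = mv/(qB₂), m = qB₂r/v = (1×1.60×10^-19)(0.726)(0.0591) / (5.57×10^4) = 1.23×10^-25 kg.
In atomic mass units: m = 1.23×10^-25 / 1.66×10^-27 = 74.3 u.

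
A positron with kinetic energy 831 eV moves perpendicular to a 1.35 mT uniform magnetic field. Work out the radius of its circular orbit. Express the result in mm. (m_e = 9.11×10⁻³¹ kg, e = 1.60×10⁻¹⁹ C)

Convert the energy: K = 831 eV = 1.33×10^-16 J.
v = √(2K/m) = √(2·1.33×10^-16/9.11×10^-31) = 1.71×10^7 m/s.
r = mv/(qB) = (9.11×10^-31)(1.71×10^7) / [(1×1.60×10^-19)(1.35×10^-3)] = 0.0721 m.

r ≈ 72.1 mm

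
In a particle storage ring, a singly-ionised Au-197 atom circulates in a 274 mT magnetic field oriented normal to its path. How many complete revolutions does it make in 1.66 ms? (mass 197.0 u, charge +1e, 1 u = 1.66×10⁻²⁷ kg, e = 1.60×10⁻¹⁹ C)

N = 35

T = 2πm/(qB) = 2π(3.2702×10^-25) / [(1×1.60×10^-19)(0.274)] = 4.6869×10^-5 s.
N = t/T = 1.66×10^-3 / 4.6869×10^-5 ≈ 35.42, so 35 complete revolutions.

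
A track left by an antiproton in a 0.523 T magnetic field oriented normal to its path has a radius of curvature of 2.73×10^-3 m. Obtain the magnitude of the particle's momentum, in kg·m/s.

p ≈ 2.28×10^-22 kg·m/s

Since qvB = mv²/r, the momentum p = mv = qBr.
p = (1×1.60×10^-19)(0.523)(2.73×10^-3) = 2.28×10^-22 kg·m/s.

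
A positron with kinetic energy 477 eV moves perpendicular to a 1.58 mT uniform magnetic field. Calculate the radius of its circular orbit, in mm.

r ≈ 46.6 mm

Convert the energy: K = 477 eV = 7.63×10^-17 J.
v = √(2K/m) = √(2·7.63×10^-17/9.11×10^-31) = 1.29×10^7 m/s.
r = mv/(qB) = (9.11×10^-31)(1.29×10^7) / [(1×1.60×10^-19)(1.58×10^-3)] = 0.0466 m.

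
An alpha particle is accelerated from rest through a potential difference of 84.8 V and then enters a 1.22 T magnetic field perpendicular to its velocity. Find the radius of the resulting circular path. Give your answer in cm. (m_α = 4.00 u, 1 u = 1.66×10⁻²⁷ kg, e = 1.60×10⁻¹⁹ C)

r ≈ 0.154 cm

The kinetic energy gained is K = qV = (2×1.60×10^-19)(84.8) = 2.71×10^-17 J.
v = √(2K/m) = 9.04×10^4 m/s.
r = mv/(qB) = (6.64×10^-27)(9.04×10^4) / [(2×1.60×10^-19)(1.22)] = 1.54×10^-3 m.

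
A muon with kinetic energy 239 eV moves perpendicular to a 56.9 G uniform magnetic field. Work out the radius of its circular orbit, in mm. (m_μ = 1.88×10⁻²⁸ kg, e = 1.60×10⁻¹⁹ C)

Convert the energy: K = 239 eV = 3.82×10^-17 J.
v = √(2K/m) = √(2·3.82×10^-17/1.88×10^-28) = 6.38×10^5 m/s.
r = mv/(qB) = (1.88×10^-28)(6.38×10^5) / [(1×1.60×10^-19)(5.69×10^-3)] = 0.132 m.

r ≈ 132 mm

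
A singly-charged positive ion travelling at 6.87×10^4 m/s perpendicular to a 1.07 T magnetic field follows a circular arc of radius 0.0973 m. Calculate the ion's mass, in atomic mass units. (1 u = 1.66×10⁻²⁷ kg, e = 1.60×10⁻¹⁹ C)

qvB = mv²/r ⇒ m = qBr/v.
m = (1×1.60×10^-19)(1.07)(0.0973) / (6.87×10^4) = 2.42×10^-25 kg = 146 u.

m ≈ 146 u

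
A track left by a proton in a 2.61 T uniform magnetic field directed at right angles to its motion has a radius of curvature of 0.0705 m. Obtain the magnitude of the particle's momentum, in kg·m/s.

Since qvB = mv²/r, the momentum p = mv = qBr.
p = (1×1.60×10^-19)(2.61)(0.0705) = 2.94×10^-20 kg·m/s.

p ≈ 2.94×10^-20 kg·m/s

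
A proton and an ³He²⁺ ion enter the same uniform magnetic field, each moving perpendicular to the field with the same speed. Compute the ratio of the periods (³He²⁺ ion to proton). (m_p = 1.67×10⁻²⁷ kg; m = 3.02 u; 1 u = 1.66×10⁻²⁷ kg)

T = 2πm/(qB) is independent of speed, so T₂/T₁ = (m₂/q₂)/(m₁/q₁).
T_{³He²⁺ ion}/T_{proton} = (5.01×10^-27/2e) / (1.67×10^-27/1e) = 1.50.

ratio ≈ 1.50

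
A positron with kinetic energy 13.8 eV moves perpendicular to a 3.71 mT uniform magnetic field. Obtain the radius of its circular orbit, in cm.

r ≈ 0.338 cm

Convert the energy: K = 13.8 eV = 2.21×10^-18 J.
v = √(2K/m) = √(2·2.21×10^-18/9.11×10^-31) = 2.20×10^6 m/s.
r = mv/(qB) = (9.11×10^-31)(2.20×10^6) / [(1×1.60×10^-19)(3.71×10^-3)] = 3.38×10^-3 m.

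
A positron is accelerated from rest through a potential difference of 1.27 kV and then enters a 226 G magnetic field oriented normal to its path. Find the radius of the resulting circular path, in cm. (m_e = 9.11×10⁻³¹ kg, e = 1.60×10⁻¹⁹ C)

r ≈ 0.532 cm

The kinetic energy gained is K = qV = (1×1.60×10^-19)(1270) = 2.03×10^-16 J.
v = √(2K/m) = 2.11×10^7 m/s.
r = mv/(qB) = (9.11×10^-31)(2.11×10^7) / [(1×1.60×10^-19)(0.0226)] = 5.32×10^-3 m.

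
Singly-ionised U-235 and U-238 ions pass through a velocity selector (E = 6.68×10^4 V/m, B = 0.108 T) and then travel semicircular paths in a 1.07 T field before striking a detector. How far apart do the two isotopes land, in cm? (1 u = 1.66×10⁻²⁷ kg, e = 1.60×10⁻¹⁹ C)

Δd ≈ 3.60 cm

Both emerge at v = E/B₁ = 6.19×10^5 m/s.
r = mv/(qB₂), so r₁ = 1.4094 m and r₂ = 1.4274 m, giving Δr = 0.0180 m.
After a semicircle each ion lands a diameter 2r from the entry slit, so the separation is 2Δr = 0.0360 m.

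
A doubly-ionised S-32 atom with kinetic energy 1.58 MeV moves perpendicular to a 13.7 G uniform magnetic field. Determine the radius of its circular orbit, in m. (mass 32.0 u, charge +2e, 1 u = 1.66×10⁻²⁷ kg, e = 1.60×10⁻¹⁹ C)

r ≈ 374 m

Convert the energy: K = 1.58 MeV = 2.53×10^-13 J.
v = √(2K/m) = √(2·2.53×10^-13/5.31×10^-26) = 3.09×10^6 m/s.
r = mv/(qB) = (5.31×10^-26)(3.09×10^6) / [(2×1.60×10^-19)(1.37×10^-3)] = 374 m.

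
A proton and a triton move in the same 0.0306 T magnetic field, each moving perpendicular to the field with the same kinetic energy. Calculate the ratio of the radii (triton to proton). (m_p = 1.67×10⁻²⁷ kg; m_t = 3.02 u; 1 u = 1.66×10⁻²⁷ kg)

r = √(2mK)/(qB) ⇒ at equal K, r ∝ √m/q.
r_{triton}/r_{proton} = 1.73.

ratio ≈ 1.73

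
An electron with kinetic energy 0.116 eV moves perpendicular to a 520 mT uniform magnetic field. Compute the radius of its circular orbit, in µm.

r ≈ 2.21 µm

Convert the energy: K = 0.116 eV = 1.86×10^-20 J.
v = √(2K/m) = √(2·1.86×10^-20/9.11×10^-31) = 2.02×10^5 m/s.
r = mv/(qB) = (9.11×10^-31)(2.02×10^5) / [(1×1.60×10^-19)(0.520)] = 2.21×10^-6 m.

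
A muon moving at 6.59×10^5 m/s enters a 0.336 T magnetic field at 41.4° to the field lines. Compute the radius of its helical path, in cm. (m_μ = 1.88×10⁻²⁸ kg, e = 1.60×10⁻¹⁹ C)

r ≈ 0.152 cm

Only the perpendicular component v⊥ = v sin41.4° = 4.36×10^5 m/s is bent by the field.
r = m v⊥ /(qB) = (1.88×10^-28)(4.36×10^5) / [(1×1.60×10^-19)(0.336)] = 1.52×10^-3 m.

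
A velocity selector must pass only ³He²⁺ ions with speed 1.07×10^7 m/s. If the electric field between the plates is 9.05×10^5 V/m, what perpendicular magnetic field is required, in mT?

qE = qvB ⇒ B = E/v = (9.05×10^5) / (1.07×10^7) = 0.0846 T.

B ≈ 84.6 mT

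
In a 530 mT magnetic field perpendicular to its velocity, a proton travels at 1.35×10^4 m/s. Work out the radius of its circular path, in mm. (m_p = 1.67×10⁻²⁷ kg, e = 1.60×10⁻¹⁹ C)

The magnetic force provides the centripetal force: qvB = mv²/r, so r = mv/(qB).
r = (1.67×10^-27 kg)(1.35×10^4 m/s) / [(1×1.60×10^-19 C)(0.530 T)] = 2.66×10^-4 m.

r ≈ 0.266 mm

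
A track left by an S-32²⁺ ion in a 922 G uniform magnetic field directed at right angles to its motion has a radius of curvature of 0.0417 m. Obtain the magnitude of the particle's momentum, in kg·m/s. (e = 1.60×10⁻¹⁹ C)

Since qvB = mv²/r, the momentum p = mv = qBr.
p = (2×1.60×10^-19)(0.0922)(0.0417) = 1.23×10^-21 kg·m/s.

p ≈ 1.23×10^-21 kg·m/s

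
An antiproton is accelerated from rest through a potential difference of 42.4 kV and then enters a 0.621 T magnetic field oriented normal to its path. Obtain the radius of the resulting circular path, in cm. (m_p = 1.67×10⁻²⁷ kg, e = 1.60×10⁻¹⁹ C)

The kinetic energy gained is K = qV = (1×1.60×10^-19)(4.24×10^4) = 6.78×10^-15 J.
v = √(2K/m) = 2.85×10^6 m/s.
r = mv/(qB) = (1.67×10^-27)(2.85×10^6) / [(1×1.60×10^-19)(0.621)] = 0.0479 m.

r ≈ 4.79 cm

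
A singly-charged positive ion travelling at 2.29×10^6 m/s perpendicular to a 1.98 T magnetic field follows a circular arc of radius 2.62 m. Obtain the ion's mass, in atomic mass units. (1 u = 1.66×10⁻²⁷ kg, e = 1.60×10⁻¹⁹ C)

qvB = mv²/r ⇒ m = qBr/v.
m = (1×1.60×10^-19)(1.98)(2.62) / (2.29×10^6) = 3.62×10^-25 kg = 218 u.

m ≈ 218 u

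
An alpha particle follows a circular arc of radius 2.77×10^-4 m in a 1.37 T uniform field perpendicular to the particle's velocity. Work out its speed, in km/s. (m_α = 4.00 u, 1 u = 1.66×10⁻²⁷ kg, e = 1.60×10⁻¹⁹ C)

v ≈ 18.3 km/s

From qvB = mv²/r, v = qBr/m.
v = (2×1.60×10^-19)(1.37)(2.77×10^-4) / (6.64×10^-27) = 1.83×10^4 m/s.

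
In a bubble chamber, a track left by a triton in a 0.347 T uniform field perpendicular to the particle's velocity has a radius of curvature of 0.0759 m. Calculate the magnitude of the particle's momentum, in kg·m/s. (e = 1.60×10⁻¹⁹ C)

p ≈ 4.21×10^-21 kg·m/s

Since qvB = mv²/r, the momentum p = mv = qBr.
p = (1×1.60×10^-19)(0.347)(0.0759) = 4.21×10^-21 kg·m/s.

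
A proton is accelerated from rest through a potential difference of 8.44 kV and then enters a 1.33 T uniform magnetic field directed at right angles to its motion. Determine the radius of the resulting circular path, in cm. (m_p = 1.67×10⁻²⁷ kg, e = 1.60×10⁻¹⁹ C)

r ≈ 0.998 cm

The kinetic energy gained is K = qV = (1×1.60×10^-19)(8440) = 1.35×10^-15 J.
v = √(2K/m) = 1.27×10^6 m/s.
r = mv/(qB) = (1.67×10^-27)(1.27×10^6) / [(1×1.60×10^-19)(1.33)] = 9.98×10^-3 m.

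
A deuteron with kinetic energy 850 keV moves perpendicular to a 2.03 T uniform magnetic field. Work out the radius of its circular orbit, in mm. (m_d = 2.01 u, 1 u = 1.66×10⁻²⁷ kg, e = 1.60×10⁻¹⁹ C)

Convert the energy: K = 850 keV = 1.36×10^-13 J.
v = √(2K/m) = √(2·1.36×10^-13/3.34×10^-27) = 9.03×10^6 m/s.
r = mv/(qB) = (3.34×10^-27)(9.03×10^6) / [(1×1.60×10^-19)(2.03)] = 0.0928 m.

r ≈ 92.8 mm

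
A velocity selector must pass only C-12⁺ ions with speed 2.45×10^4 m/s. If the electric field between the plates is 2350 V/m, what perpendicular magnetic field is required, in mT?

qE = qvB ⇒ B = E/v = (2350) / (2.45×10^4) = 0.0959 T.

B ≈ 95.9 mT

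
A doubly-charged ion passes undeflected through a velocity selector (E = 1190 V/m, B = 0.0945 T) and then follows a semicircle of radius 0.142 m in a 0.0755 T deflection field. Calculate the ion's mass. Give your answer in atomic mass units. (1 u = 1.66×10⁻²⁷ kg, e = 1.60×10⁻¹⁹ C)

m ≈ 164 u

v = E/B₁ = 1.26×10^4 m/s.
From r = mv/(qB₂), m = qB₂r/v = (2×1.60×10^-19)(0.0755)(0.142) / (1.26×10^4) = 2.72×10^-25 kg.
In atomic mass units: m = 2.72×10^-25 / 1.66×10^-27 = 164 u.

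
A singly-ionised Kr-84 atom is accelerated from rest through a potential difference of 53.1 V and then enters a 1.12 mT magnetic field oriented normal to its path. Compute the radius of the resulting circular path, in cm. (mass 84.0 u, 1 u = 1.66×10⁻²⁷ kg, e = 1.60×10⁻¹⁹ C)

r ≈ 859 cm

The kinetic energy gained is K = qV = (1×1.60×10^-19)(53.1) = 8.50×10^-18 J.
v = √(2K/m) = 1.10×10^4 m/s.
r = mv/(qB) = (1.39×10^-25)(1.10×10^4) / [(1×1.60×10^-19)(1.12×10^-3)] = 8.59 m.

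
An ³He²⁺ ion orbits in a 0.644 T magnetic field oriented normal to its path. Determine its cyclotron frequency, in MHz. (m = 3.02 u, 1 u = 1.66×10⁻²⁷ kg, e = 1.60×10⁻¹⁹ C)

f = qB/(2πm) = (2×1.60×10^-19)(0.644) / [2π(5.01×10^-27)] = 6.54×10^6 Hz.

f ≈ 6.54 MHz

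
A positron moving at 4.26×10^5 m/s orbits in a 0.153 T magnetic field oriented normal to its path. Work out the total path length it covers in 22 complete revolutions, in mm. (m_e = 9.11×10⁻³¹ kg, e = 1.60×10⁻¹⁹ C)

r = mv/(qB) = 1.59×10^-5 m, so one revolution covers 2πr = 9.96×10^-5 m.
In 22 revolutions: L = 22·2πr = 2.19×10^-3 m.

L ≈ 2.19 mm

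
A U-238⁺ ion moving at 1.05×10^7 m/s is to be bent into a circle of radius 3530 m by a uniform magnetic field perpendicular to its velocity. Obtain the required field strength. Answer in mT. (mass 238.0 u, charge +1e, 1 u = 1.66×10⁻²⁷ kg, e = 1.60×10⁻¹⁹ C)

B ≈ 7.34 mT

qvB = mv²/r gives B = mv/(qr).
B = (3.95×10^-25)(1.05×10^7) / [(1×1.60×10^-19)(3530)] = 7.34×10^-3 T.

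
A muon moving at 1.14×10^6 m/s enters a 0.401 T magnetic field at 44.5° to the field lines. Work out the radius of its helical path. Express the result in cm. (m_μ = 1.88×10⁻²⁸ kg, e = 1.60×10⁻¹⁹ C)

r ≈ 0.234 cm

Only the perpendicular component v⊥ = v sin44.5° = 7.99×10^5 m/s is bent by the field.
r = m v⊥ /(qB) = (1.88×10^-28)(7.99×10^5) / [(1×1.60×10^-19)(0.401)] = 2.34×10^-3 m.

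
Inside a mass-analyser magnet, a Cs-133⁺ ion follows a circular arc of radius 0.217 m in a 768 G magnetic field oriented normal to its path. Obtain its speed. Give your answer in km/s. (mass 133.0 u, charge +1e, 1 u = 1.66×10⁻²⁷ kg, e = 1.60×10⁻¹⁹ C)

v ≈ 12.1 km/s

From qvB = mv²/r, v = qBr/m.
v = (1×1.60×10^-19)(0.0768)(0.217) / (2.21×10^-25) = 1.21×10^4 m/s.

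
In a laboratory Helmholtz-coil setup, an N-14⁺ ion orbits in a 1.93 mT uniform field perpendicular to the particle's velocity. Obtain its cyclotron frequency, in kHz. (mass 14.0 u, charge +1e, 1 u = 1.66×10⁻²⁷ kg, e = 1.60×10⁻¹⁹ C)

f ≈ 2.11 kHz

f = qB/(2πm) = (1×1.60×10^-19)(1.93×10^-3) / [2π(2.32×10^-26)] = 2110 Hz.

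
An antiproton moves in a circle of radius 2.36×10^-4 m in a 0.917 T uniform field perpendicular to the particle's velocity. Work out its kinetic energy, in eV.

v = qBr/m = (1×1.60×10^-19)(0.917)(2.36×10^-4) / (1.67×10^-27) = 2.07×10^4 m/s.
K = ½mv² = 0.5·(1.67×10^-27)·(2.07×10^4)² = 3.59×10^-19 J = 2.24 eV.

K ≈ 2.24 eV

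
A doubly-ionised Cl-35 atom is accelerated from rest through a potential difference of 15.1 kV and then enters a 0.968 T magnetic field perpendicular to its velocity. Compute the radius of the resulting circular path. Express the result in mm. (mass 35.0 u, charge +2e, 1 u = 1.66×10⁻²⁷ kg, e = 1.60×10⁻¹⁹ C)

r ≈ 76.5 mm

The kinetic energy gained is K = qV = (2×1.60×10^-19)(1.51×10^4) = 4.83×10^-15 J.
v = √(2K/m) = 4.08×10^5 m/s.
r = mv/(qB) = (5.81×10^-26)(4.08×10^5) / [(2×1.60×10^-19)(0.968)] = 0.0765 m.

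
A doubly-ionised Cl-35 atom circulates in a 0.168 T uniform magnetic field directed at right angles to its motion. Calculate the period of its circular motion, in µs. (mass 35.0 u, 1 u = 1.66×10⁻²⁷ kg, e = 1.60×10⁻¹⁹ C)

The cyclotron period is independent of speed: T = 2πm/(qB).
T = 2π(5.81×10^-26) / [(2×1.60×10^-19)(0.168)] = 6.79×10^-6 s.

T ≈ 6.79 µs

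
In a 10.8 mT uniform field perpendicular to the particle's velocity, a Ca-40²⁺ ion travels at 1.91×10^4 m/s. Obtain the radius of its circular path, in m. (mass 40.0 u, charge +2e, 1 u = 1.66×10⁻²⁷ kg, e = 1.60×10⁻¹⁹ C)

r ≈ 0.367 m

The magnetic force provides the centripetal force: qvB = mv²/r, so r = mv/(qB).
r = (6.64×10^-26 kg)(1.91×10^4 m/s) / [(2×1.60×10^-19 C)(0.0108 T)] = 0.367 m.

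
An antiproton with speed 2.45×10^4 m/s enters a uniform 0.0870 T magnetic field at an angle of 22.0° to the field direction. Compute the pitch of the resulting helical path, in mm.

pitch ≈ 17.1 mm

The velocity component along B is v∥ = v cos22.0° = 2.27×10^4 m/s.
The cyclotron period T = 2πm/(qB) = 7.54×10^-7 s is set by m, q, B alone.
Pitch = v∥·T = (2.27×10^4)(7.54×10^-7) = 0.0171 m.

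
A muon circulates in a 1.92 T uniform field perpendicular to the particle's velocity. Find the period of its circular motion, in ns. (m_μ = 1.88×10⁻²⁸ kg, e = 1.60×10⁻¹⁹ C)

T ≈ 3.85 ns

The cyclotron period is independent of speed: T = 2πm/(qB).
T = 2π(1.88×10^-28) / [(1×1.60×10^-19)(1.92)] = 3.85×10^-9 s.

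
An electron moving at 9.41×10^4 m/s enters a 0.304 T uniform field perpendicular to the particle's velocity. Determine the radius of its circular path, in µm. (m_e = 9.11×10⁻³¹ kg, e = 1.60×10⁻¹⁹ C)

The magnetic force provides the centripetal force: qvB = mv²/r, so r = mv/(qB).
r = (9.11×10^-31 kg)(9.41×10^4 m/s) / [(1×1.60×10^-19 C)(0.304 T)] = 1.76×10^-6 m.

r ≈ 1.76 µm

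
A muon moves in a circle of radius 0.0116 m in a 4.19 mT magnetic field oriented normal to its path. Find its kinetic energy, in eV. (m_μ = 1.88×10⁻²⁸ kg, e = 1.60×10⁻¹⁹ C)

v = qBr/m = (1×1.60×10^-19)(4.19×10^-3)(0.0116) / (1.88×10^-28) = 4.14×10^4 m/s.
K = ½mv² = 0.5·(1.88×10^-28)·(4.14×10^4)² = 1.61×10^-19 J = 1.01 eV.

K ≈ 1.01 eV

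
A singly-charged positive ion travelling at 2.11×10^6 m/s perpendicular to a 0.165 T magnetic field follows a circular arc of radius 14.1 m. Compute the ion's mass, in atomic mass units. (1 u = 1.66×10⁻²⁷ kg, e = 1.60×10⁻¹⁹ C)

m ≈ 106 u

qvB = mv²/r ⇒ m = qBr/v.
m = (1×1.60×10^-19)(0.165)(14.1) / (2.11×10^6) = 1.76×10^-25 kg = 106 u.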